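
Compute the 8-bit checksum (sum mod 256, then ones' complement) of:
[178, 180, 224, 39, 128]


Sum = 749 mod 256 = 237
Complement = 18

18


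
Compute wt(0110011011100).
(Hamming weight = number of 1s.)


Counting 1s in 0110011011100

7


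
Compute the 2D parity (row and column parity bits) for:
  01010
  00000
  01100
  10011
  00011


Row parities: 00010
Column parities: 10110

Row P: 00010, Col P: 10110, Corner: 1


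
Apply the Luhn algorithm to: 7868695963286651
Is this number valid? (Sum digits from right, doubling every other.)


Luhn sum = 75
75 mod 10 = 5

Invalid (Luhn sum mod 10 = 5)


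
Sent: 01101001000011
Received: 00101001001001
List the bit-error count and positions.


XOR: 01000000001010

3 error(s) at position(s): 1, 10, 12


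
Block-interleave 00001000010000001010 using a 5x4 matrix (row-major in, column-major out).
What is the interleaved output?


Matrix:
  0000
  1000
  0100
  0000
  1010
Read columns: 01001001000000100000

01001001000000100000


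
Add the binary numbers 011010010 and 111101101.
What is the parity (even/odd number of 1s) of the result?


011010010 = 210
111101101 = 493
Sum = 703 = 1010111111
1s count = 8

even parity (8 ones in 1010111111)


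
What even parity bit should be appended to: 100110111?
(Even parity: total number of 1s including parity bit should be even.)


Number of 1s in data: 6
Parity bit: 0

0


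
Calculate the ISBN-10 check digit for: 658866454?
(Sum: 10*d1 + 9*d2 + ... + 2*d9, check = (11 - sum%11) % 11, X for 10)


Weighted sum: 330
330 mod 11 = 0

Check digit: 0


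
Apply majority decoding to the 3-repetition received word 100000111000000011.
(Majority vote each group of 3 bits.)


Groups: 100, 000, 111, 000, 000, 011
Majority votes: 001001

001001


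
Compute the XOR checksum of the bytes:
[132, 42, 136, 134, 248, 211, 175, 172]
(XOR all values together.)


XOR chain: 132 ^ 42 ^ 136 ^ 134 ^ 248 ^ 211 ^ 175 ^ 172 = 136

136


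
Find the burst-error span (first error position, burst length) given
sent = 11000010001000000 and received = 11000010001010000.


XOR: 00000000000010000

Burst at position 12, length 1


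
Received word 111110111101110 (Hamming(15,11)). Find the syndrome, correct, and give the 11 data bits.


Syndrome = 2: error at position 2

Data: 11011101110 (corrected bit 2)


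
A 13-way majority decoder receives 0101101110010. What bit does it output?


Ones: 7 out of 13
Threshold: 7

1 (7/13 voted 1)


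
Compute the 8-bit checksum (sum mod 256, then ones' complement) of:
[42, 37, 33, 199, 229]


Sum = 540 mod 256 = 28
Complement = 227

227


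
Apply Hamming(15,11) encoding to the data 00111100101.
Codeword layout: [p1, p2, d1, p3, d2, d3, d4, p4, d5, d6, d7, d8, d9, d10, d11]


Parity bits: p1=0, p2=0, p3=0, p4=0

000001101100101


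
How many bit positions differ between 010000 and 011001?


XOR: 001001
Count of 1s: 2

2


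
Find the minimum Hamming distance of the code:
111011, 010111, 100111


Comparing all pairs, minimum distance: 2
Can detect 1 errors, correct 0 errors

2


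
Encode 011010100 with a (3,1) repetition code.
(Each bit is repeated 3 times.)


Each bit -> 3 copies

000111111000111000111000000


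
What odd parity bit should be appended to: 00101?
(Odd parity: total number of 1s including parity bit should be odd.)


Number of 1s in data: 2
Parity bit: 1

1


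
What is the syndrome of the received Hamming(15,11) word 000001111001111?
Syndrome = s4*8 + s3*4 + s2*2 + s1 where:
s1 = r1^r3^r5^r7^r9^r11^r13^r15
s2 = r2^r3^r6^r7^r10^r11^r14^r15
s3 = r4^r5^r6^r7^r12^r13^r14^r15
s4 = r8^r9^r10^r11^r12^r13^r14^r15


s1=0, s2=0, s3=0, s4=0

Syndrome = 0 (no error)


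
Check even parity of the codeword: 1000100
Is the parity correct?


Number of 1s: 2

Yes, parity is correct (2 ones)


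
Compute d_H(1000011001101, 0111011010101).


XOR: 1111000011000
Count of 1s: 6

6


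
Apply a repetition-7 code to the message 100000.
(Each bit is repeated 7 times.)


Each bit -> 7 copies

111111100000000000000000000000000000000000


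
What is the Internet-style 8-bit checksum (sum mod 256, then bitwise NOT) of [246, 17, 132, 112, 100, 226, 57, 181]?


Sum = 1071 mod 256 = 47
Complement = 208

208


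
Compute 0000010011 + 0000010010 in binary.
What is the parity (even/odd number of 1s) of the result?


0000010011 = 19
0000010010 = 18
Sum = 37 = 100101
1s count = 3

odd parity (3 ones in 100101)


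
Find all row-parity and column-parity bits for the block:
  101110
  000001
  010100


Row parities: 010
Column parities: 111011

Row P: 010, Col P: 111011, Corner: 1


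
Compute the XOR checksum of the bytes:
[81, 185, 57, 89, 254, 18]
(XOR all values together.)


XOR chain: 81 ^ 185 ^ 57 ^ 89 ^ 254 ^ 18 = 100

100


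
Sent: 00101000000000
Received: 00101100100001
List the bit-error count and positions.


XOR: 00000100100001

3 error(s) at position(s): 5, 8, 13


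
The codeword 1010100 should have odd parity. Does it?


Number of 1s: 3

Yes, parity is correct (3 ones)


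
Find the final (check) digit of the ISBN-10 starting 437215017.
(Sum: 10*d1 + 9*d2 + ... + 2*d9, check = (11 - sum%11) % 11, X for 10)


Weighted sum: 185
185 mod 11 = 9

Check digit: 2


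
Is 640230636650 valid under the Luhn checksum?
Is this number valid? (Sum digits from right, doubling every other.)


Luhn sum = 31
31 mod 10 = 1

Invalid (Luhn sum mod 10 = 1)


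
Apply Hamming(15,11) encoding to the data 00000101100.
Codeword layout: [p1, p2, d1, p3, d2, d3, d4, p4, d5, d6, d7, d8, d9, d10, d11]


Parity bits: p1=1, p2=1, p3=0, p4=1

110000010101100


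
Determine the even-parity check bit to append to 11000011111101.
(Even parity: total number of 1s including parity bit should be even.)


Number of 1s in data: 9
Parity bit: 1

1


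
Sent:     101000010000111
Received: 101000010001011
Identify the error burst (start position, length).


XOR: 000000000001100

Burst at position 11, length 2


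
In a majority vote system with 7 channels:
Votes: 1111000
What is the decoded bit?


Ones: 4 out of 7
Threshold: 4

1 (4/7 voted 1)


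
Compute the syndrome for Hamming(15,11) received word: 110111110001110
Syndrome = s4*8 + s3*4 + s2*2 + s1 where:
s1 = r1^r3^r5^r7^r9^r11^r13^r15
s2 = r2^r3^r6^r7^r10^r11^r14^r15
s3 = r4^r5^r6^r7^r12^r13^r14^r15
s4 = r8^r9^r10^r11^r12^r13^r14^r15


s1=0, s2=0, s3=1, s4=0

Syndrome = 4 (error at position 4)


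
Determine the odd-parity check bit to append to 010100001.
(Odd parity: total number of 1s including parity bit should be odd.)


Number of 1s in data: 3
Parity bit: 0

0


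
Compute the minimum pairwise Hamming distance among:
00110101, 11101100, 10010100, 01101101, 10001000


Comparing all pairs, minimum distance: 2
Can detect 1 errors, correct 0 errors

2


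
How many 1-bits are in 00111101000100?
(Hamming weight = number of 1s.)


Counting 1s in 00111101000100

6


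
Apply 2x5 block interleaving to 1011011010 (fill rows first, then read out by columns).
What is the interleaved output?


Matrix:
  10110
  11010
Read columns: 1101101100

1101101100


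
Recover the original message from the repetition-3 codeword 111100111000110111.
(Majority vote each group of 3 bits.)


Groups: 111, 100, 111, 000, 110, 111
Majority votes: 101011

101011


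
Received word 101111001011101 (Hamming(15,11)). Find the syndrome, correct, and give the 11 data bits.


Syndrome = 9: error at position 9

Data: 11100011101 (corrected bit 9)


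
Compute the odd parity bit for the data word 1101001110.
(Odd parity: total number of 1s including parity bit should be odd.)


Number of 1s in data: 6
Parity bit: 1

1


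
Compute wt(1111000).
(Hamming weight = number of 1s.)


Counting 1s in 1111000

4


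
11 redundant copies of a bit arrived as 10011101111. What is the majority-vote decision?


Ones: 8 out of 11
Threshold: 6

1 (8/11 voted 1)


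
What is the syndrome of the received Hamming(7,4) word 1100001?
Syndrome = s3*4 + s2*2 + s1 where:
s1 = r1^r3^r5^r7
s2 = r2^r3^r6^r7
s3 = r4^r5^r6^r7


s1=0, s2=0, s3=1

Syndrome = 4 (error at position 4)


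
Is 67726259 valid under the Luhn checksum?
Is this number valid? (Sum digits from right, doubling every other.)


Luhn sum = 32
32 mod 10 = 2

Invalid (Luhn sum mod 10 = 2)


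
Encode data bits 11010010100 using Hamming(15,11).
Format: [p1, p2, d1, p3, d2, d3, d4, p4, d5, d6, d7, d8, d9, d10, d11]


Parity bits: p1=1, p2=1, p3=1, p4=0

111110100010100


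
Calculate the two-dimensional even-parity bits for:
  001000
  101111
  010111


Row parities: 110
Column parities: 110000

Row P: 110, Col P: 110000, Corner: 0


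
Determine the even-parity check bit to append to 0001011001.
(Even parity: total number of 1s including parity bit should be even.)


Number of 1s in data: 4
Parity bit: 0

0


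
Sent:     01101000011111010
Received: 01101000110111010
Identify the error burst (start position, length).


XOR: 00000000101000000

Burst at position 8, length 3


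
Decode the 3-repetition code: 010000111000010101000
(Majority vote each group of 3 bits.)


Groups: 010, 000, 111, 000, 010, 101, 000
Majority votes: 0010010

0010010


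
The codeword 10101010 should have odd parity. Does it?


Number of 1s: 4

No, parity error (4 ones)


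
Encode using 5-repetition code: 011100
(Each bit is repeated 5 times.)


Each bit -> 5 copies

000001111111111111110000000000


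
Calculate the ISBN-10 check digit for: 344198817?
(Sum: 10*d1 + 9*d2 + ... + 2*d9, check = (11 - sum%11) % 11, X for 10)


Weighted sum: 248
248 mod 11 = 6

Check digit: 5


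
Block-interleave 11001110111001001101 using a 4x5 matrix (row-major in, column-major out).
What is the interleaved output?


Matrix:
  11001
  11011
  10010
  01101
Read columns: 11101101000101101101

11101101000101101101


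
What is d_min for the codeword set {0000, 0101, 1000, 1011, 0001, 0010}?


Comparing all pairs, minimum distance: 1
Can detect 0 errors, correct 0 errors

1


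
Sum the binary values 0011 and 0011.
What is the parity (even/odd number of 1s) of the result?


0011 = 3
0011 = 3
Sum = 6 = 110
1s count = 2

even parity (2 ones in 110)


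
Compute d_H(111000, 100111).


XOR: 011111
Count of 1s: 5

5


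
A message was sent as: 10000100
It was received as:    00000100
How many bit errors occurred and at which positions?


XOR: 10000000

1 error(s) at position(s): 0


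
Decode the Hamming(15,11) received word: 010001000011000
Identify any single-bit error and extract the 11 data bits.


Syndrome = 3: error at position 3

Data: 10100011000 (corrected bit 3)


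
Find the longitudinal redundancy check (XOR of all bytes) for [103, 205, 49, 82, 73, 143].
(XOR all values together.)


XOR chain: 103 ^ 205 ^ 49 ^ 82 ^ 73 ^ 143 = 15

15


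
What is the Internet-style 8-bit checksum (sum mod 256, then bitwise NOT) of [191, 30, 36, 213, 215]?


Sum = 685 mod 256 = 173
Complement = 82

82


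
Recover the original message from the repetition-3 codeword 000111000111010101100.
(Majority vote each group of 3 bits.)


Groups: 000, 111, 000, 111, 010, 101, 100
Majority votes: 0101010

0101010


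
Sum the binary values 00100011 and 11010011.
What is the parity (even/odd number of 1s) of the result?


00100011 = 35
11010011 = 211
Sum = 246 = 11110110
1s count = 6

even parity (6 ones in 11110110)


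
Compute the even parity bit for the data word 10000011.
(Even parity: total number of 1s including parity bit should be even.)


Number of 1s in data: 3
Parity bit: 1

1


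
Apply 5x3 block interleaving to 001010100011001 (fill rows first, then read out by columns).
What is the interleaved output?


Matrix:
  001
  010
  100
  011
  001
Read columns: 001000101010011

001000101010011


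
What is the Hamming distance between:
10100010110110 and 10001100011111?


XOR: 00101110101001
Count of 1s: 7

7


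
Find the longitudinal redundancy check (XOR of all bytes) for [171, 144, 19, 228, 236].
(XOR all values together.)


XOR chain: 171 ^ 144 ^ 19 ^ 228 ^ 236 = 32

32


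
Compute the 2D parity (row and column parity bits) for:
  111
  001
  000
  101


Row parities: 1100
Column parities: 011

Row P: 1100, Col P: 011, Corner: 0


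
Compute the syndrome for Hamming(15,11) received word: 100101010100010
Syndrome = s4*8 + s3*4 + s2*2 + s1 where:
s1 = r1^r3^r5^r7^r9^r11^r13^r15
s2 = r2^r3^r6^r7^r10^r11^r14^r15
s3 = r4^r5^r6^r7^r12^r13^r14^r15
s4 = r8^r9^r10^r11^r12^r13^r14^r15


s1=1, s2=1, s3=1, s4=1

Syndrome = 15 (error at position 15)


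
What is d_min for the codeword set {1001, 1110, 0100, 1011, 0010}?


Comparing all pairs, minimum distance: 1
Can detect 0 errors, correct 0 errors

1


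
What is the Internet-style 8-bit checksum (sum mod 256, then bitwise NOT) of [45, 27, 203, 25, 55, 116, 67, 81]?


Sum = 619 mod 256 = 107
Complement = 148

148


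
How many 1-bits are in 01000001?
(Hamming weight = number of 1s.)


Counting 1s in 01000001

2


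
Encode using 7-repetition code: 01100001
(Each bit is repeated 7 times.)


Each bit -> 7 copies

00000001111111111111100000000000000000000000000001111111


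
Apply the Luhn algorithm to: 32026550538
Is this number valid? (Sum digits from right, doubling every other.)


Luhn sum = 42
42 mod 10 = 2

Invalid (Luhn sum mod 10 = 2)


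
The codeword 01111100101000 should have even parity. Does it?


Number of 1s: 7

No, parity error (7 ones)


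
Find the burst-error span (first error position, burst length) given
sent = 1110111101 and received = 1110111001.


XOR: 0000000100

Burst at position 7, length 1


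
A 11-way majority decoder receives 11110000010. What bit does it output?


Ones: 5 out of 11
Threshold: 6

0 (5/11 voted 1)


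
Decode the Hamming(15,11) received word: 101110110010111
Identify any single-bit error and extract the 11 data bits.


Syndrome = 11: error at position 11

Data: 11010000111 (corrected bit 11)


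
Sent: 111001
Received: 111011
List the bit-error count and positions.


XOR: 000010

1 error(s) at position(s): 4


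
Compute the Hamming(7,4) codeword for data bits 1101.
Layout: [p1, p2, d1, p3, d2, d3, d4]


Parity bits: p1=1, p2=0, p3=0

1010101


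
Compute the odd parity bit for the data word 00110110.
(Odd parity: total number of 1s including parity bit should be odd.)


Number of 1s in data: 4
Parity bit: 1

1


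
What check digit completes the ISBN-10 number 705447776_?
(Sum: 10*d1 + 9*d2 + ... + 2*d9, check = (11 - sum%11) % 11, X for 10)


Weighted sum: 258
258 mod 11 = 5

Check digit: 6


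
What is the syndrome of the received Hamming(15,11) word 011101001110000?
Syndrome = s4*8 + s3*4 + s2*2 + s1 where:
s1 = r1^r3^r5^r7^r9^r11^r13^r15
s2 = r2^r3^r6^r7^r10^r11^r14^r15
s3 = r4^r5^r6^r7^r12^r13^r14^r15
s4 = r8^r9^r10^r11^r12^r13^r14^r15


s1=1, s2=1, s3=0, s4=1

Syndrome = 11 (error at position 11)


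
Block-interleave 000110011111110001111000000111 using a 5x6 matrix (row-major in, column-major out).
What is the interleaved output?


Matrix:
  000110
  011111
  110001
  111000
  000111
Read columns: 001100111001010110011100101101

001100111001010110011100101101


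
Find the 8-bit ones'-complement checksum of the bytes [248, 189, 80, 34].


Sum = 551 mod 256 = 39
Complement = 216

216


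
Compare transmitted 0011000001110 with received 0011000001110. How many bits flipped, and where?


XOR: 0000000000000

0 errors (received matches sent)


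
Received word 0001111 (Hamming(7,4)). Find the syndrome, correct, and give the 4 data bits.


Syndrome = 0: no error detected

Data: 0111 (no errors)


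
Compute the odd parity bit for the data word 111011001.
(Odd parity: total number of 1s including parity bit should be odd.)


Number of 1s in data: 6
Parity bit: 1

1


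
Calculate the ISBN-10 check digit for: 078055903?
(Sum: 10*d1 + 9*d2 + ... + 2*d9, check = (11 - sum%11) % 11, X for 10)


Weighted sum: 224
224 mod 11 = 4

Check digit: 7


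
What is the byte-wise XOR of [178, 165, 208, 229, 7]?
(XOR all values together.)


XOR chain: 178 ^ 165 ^ 208 ^ 229 ^ 7 = 37

37


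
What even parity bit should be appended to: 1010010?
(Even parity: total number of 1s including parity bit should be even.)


Number of 1s in data: 3
Parity bit: 1

1


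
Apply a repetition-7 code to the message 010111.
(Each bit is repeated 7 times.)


Each bit -> 7 copies

000000011111110000000111111111111111111111


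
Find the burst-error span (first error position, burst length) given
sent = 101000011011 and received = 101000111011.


XOR: 000000100000

Burst at position 6, length 1


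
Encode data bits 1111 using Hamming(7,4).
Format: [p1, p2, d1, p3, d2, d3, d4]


Parity bits: p1=1, p2=1, p3=1

1111111


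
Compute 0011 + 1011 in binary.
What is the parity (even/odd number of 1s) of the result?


0011 = 3
1011 = 11
Sum = 14 = 1110
1s count = 3

odd parity (3 ones in 1110)


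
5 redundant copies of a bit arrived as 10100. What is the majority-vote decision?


Ones: 2 out of 5
Threshold: 3

0 (2/5 voted 1)


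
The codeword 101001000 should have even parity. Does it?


Number of 1s: 3

No, parity error (3 ones)


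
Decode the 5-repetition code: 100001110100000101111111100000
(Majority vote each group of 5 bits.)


Groups: 10000, 11101, 00000, 10111, 11111, 00000
Majority votes: 010110

010110


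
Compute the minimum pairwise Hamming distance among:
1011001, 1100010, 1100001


Comparing all pairs, minimum distance: 2
Can detect 1 errors, correct 0 errors

2


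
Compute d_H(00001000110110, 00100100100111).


XOR: 00101100010001
Count of 1s: 5

5


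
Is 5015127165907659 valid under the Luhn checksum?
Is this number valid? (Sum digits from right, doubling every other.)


Luhn sum = 56
56 mod 10 = 6

Invalid (Luhn sum mod 10 = 6)


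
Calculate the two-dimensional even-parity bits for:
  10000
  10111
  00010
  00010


Row parities: 1011
Column parities: 00111

Row P: 1011, Col P: 00111, Corner: 1


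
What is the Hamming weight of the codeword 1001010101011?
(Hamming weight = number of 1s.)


Counting 1s in 1001010101011

7


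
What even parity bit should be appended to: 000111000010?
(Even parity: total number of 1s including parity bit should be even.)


Number of 1s in data: 4
Parity bit: 0

0


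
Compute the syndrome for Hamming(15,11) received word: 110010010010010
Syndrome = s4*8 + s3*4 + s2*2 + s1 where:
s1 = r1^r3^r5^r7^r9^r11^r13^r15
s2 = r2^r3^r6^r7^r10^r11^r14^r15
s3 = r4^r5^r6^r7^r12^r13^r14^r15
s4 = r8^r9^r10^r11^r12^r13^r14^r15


s1=1, s2=1, s3=0, s4=1

Syndrome = 11 (error at position 11)


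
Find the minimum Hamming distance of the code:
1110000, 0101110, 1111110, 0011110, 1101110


Comparing all pairs, minimum distance: 1
Can detect 0 errors, correct 0 errors

1


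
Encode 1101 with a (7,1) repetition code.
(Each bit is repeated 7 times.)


Each bit -> 7 copies

1111111111111100000001111111


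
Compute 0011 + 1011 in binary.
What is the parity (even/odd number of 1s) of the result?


0011 = 3
1011 = 11
Sum = 14 = 1110
1s count = 3

odd parity (3 ones in 1110)


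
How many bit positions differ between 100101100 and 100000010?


XOR: 000101110
Count of 1s: 4

4


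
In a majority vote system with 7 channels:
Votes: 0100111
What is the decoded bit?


Ones: 4 out of 7
Threshold: 4

1 (4/7 voted 1)


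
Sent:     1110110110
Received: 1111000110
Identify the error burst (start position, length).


XOR: 0001110000

Burst at position 3, length 3


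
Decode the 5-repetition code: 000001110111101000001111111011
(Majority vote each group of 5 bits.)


Groups: 00000, 11101, 11101, 00000, 11111, 11011
Majority votes: 011011

011011


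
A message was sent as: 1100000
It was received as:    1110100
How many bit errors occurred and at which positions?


XOR: 0010100

2 error(s) at position(s): 2, 4


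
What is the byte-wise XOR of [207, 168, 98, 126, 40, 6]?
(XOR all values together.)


XOR chain: 207 ^ 168 ^ 98 ^ 126 ^ 40 ^ 6 = 85

85


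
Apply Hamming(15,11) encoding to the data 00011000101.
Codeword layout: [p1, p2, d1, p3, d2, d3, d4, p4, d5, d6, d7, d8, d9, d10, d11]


Parity bits: p1=0, p2=0, p3=1, p4=1

000100111000101


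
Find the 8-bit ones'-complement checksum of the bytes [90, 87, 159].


Sum = 336 mod 256 = 80
Complement = 175

175


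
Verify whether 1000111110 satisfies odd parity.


Number of 1s: 6

No, parity error (6 ones)


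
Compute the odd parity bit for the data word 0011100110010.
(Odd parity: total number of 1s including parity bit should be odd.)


Number of 1s in data: 6
Parity bit: 1

1


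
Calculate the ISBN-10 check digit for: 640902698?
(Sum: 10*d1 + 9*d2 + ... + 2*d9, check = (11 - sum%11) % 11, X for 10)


Weighted sum: 236
236 mod 11 = 5

Check digit: 6


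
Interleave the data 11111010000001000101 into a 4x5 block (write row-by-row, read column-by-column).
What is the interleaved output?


Matrix:
  11111
  01000
  00010
  00101
Read columns: 10001100100110101001

10001100100110101001


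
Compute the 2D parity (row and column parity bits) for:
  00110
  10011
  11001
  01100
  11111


Row parities: 01101
Column parities: 11111

Row P: 01101, Col P: 11111, Corner: 1


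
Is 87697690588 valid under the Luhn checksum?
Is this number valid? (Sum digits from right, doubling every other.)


Luhn sum = 67
67 mod 10 = 7

Invalid (Luhn sum mod 10 = 7)


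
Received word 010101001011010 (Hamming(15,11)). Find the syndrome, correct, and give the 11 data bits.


Syndrome = 0: no error detected

Data: 00101011010 (no errors)


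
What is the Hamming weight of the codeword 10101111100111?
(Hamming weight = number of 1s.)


Counting 1s in 10101111100111

10


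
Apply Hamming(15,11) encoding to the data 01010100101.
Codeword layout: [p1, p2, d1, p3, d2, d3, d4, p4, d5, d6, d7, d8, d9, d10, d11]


Parity bits: p1=0, p2=1, p3=0, p4=1

010010110100101


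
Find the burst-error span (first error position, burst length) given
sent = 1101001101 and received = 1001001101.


XOR: 0100000000

Burst at position 1, length 1


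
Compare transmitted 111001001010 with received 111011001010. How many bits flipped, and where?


XOR: 000010000000

1 error(s) at position(s): 4


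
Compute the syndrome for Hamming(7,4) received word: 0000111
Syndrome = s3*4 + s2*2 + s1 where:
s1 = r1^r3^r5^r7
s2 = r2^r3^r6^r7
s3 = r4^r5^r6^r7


s1=0, s2=0, s3=1

Syndrome = 4 (error at position 4)


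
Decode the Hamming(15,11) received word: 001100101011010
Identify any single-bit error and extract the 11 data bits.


Syndrome = 0: no error detected

Data: 10011011010 (no errors)


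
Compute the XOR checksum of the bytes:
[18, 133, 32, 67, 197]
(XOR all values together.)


XOR chain: 18 ^ 133 ^ 32 ^ 67 ^ 197 = 49

49


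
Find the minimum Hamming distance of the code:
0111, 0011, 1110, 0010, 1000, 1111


Comparing all pairs, minimum distance: 1
Can detect 0 errors, correct 0 errors

1


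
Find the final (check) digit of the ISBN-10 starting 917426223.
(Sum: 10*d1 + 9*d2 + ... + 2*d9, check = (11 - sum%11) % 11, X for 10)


Weighted sum: 245
245 mod 11 = 3

Check digit: 8


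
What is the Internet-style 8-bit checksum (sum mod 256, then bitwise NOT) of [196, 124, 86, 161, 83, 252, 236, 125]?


Sum = 1263 mod 256 = 239
Complement = 16

16


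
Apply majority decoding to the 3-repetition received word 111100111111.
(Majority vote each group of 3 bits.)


Groups: 111, 100, 111, 111
Majority votes: 1011

1011


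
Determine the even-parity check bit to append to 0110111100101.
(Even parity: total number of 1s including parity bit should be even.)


Number of 1s in data: 8
Parity bit: 0

0


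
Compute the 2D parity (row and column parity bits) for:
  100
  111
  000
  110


Row parities: 1100
Column parities: 101

Row P: 1100, Col P: 101, Corner: 0


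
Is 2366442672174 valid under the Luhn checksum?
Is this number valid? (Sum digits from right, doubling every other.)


Luhn sum = 55
55 mod 10 = 5

Invalid (Luhn sum mod 10 = 5)


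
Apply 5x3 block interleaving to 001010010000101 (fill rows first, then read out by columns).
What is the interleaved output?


Matrix:
  001
  010
  010
  000
  101
Read columns: 000010110010001

000010110010001


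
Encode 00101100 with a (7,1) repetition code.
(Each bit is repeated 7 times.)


Each bit -> 7 copies

00000000000000111111100000001111111111111100000000000000


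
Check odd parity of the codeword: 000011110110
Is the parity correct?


Number of 1s: 6

No, parity error (6 ones)


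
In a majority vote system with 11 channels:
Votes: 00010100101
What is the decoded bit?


Ones: 4 out of 11
Threshold: 6

0 (4/11 voted 1)


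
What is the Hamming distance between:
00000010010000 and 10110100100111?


XOR: 10110110110111
Count of 1s: 10

10


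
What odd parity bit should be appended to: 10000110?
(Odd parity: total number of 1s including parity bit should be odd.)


Number of 1s in data: 3
Parity bit: 0

0


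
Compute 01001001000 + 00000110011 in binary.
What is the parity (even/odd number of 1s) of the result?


01001001000 = 584
00000110011 = 51
Sum = 635 = 1001111011
1s count = 7

odd parity (7 ones in 1001111011)


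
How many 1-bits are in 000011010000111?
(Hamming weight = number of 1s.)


Counting 1s in 000011010000111

6


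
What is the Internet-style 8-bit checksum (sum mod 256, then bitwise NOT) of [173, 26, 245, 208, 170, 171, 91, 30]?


Sum = 1114 mod 256 = 90
Complement = 165

165


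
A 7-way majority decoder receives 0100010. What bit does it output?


Ones: 2 out of 7
Threshold: 4

0 (2/7 voted 1)


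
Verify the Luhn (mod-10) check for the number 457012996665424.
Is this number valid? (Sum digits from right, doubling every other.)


Luhn sum = 63
63 mod 10 = 3

Invalid (Luhn sum mod 10 = 3)


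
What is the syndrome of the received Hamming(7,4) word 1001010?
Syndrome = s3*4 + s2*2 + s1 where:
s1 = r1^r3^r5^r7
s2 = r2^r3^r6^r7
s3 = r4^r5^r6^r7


s1=1, s2=1, s3=0

Syndrome = 3 (error at position 3)


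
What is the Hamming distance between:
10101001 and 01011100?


XOR: 11110101
Count of 1s: 6

6


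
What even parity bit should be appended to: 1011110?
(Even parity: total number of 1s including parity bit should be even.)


Number of 1s in data: 5
Parity bit: 1

1


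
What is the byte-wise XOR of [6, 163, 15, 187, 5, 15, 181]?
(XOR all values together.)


XOR chain: 6 ^ 163 ^ 15 ^ 187 ^ 5 ^ 15 ^ 181 = 174

174


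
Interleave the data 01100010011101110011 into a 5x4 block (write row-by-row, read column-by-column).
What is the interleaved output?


Matrix:
  0110
  0010
  0111
  0111
  0011
Read columns: 00000101101111100111

00000101101111100111


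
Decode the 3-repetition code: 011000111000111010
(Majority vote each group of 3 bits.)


Groups: 011, 000, 111, 000, 111, 010
Majority votes: 101010

101010


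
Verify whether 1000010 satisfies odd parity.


Number of 1s: 2

No, parity error (2 ones)


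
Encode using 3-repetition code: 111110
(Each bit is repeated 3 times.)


Each bit -> 3 copies

111111111111111000


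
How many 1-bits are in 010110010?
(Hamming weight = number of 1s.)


Counting 1s in 010110010

4


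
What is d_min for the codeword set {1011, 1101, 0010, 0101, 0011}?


Comparing all pairs, minimum distance: 1
Can detect 0 errors, correct 0 errors

1


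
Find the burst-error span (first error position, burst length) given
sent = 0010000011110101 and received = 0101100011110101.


XOR: 0111100000000000

Burst at position 1, length 4


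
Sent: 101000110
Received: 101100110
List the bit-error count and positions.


XOR: 000100000

1 error(s) at position(s): 3


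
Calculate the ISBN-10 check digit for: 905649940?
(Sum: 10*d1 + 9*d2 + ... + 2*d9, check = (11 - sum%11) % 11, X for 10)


Weighted sum: 289
289 mod 11 = 3

Check digit: 8


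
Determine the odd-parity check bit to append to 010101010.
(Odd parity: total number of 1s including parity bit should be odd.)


Number of 1s in data: 4
Parity bit: 1

1


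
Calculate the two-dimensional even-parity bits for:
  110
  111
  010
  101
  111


Row parities: 01101
Column parities: 001

Row P: 01101, Col P: 001, Corner: 1


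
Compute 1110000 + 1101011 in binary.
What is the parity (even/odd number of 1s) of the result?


1110000 = 112
1101011 = 107
Sum = 219 = 11011011
1s count = 6

even parity (6 ones in 11011011)


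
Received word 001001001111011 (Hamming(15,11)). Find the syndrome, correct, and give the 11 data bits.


Syndrome = 0: no error detected

Data: 10101111011 (no errors)


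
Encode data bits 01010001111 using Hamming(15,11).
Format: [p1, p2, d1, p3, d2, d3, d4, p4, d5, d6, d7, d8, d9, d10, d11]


Parity bits: p1=0, p2=1, p3=0, p4=0

010010100001111


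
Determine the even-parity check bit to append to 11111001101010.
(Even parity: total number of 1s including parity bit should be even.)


Number of 1s in data: 9
Parity bit: 1

1


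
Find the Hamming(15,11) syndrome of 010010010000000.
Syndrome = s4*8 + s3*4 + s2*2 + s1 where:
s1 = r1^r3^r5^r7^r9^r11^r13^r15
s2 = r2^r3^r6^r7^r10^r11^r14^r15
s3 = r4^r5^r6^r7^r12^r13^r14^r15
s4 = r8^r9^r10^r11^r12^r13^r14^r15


s1=1, s2=1, s3=1, s4=1

Syndrome = 15 (error at position 15)


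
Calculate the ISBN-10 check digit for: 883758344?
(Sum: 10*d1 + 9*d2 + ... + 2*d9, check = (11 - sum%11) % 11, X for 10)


Weighted sum: 327
327 mod 11 = 8

Check digit: 3


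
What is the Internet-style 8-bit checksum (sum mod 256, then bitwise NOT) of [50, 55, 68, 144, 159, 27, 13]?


Sum = 516 mod 256 = 4
Complement = 251

251


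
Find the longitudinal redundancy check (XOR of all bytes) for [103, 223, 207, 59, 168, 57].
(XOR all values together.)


XOR chain: 103 ^ 223 ^ 207 ^ 59 ^ 168 ^ 57 = 221

221


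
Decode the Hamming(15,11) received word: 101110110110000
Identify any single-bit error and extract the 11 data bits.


Syndrome = 13: error at position 13

Data: 11010110100 (corrected bit 13)


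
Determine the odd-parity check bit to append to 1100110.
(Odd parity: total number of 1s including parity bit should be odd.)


Number of 1s in data: 4
Parity bit: 1

1


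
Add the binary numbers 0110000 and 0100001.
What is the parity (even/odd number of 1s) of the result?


0110000 = 48
0100001 = 33
Sum = 81 = 1010001
1s count = 3

odd parity (3 ones in 1010001)


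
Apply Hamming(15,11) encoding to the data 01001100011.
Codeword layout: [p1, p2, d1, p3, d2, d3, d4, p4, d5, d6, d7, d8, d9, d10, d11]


Parity bits: p1=1, p2=1, p3=1, p4=0

110110001100011


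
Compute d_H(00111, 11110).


XOR: 11001
Count of 1s: 3

3


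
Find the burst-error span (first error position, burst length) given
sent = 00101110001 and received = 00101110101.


XOR: 00000000100

Burst at position 8, length 1


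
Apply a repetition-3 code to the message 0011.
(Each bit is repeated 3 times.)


Each bit -> 3 copies

000000111111


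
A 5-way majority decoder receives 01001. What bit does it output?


Ones: 2 out of 5
Threshold: 3

0 (2/5 voted 1)


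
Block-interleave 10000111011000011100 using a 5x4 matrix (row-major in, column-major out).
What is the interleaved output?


Matrix:
  1000
  0111
  0110
  0001
  1100
Read columns: 10001011010110001010

10001011010110001010


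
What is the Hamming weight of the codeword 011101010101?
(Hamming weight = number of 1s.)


Counting 1s in 011101010101

7


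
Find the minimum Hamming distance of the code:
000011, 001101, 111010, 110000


Comparing all pairs, minimum distance: 2
Can detect 1 errors, correct 0 errors

2


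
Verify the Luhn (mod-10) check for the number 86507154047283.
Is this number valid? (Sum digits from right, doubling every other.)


Luhn sum = 46
46 mod 10 = 6

Invalid (Luhn sum mod 10 = 6)


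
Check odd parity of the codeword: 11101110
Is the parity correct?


Number of 1s: 6

No, parity error (6 ones)


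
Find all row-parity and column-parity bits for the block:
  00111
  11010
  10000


Row parities: 111
Column parities: 01101

Row P: 111, Col P: 01101, Corner: 1


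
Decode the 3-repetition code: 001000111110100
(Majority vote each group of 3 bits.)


Groups: 001, 000, 111, 110, 100
Majority votes: 00110

00110


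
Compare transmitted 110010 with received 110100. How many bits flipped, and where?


XOR: 000110

2 error(s) at position(s): 3, 4


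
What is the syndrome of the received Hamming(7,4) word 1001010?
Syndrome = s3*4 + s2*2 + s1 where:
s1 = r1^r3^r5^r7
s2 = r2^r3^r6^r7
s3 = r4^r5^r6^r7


s1=1, s2=1, s3=0

Syndrome = 3 (error at position 3)


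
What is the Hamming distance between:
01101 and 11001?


XOR: 10100
Count of 1s: 2

2


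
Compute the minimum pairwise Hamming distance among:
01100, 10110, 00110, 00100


Comparing all pairs, minimum distance: 1
Can detect 0 errors, correct 0 errors

1


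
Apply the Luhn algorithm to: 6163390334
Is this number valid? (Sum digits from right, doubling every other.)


Luhn sum = 38
38 mod 10 = 8

Invalid (Luhn sum mod 10 = 8)


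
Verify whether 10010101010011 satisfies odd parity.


Number of 1s: 7

Yes, parity is correct (7 ones)


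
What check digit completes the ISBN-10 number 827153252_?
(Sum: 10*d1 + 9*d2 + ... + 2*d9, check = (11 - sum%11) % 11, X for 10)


Weighted sum: 233
233 mod 11 = 2

Check digit: 9


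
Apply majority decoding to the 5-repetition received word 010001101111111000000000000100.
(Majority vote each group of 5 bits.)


Groups: 01000, 11011, 11111, 00000, 00000, 00100
Majority votes: 011000

011000


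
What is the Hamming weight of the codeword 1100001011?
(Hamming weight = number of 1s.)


Counting 1s in 1100001011

5


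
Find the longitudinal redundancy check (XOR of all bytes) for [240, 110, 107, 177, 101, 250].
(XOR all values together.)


XOR chain: 240 ^ 110 ^ 107 ^ 177 ^ 101 ^ 250 = 219

219


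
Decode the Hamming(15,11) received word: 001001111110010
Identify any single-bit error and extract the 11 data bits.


Syndrome = 12: error at position 12

Data: 10111111010 (corrected bit 12)


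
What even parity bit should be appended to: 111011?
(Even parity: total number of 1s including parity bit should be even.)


Number of 1s in data: 5
Parity bit: 1

1


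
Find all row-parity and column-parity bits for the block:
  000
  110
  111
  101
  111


Row parities: 00101
Column parities: 011

Row P: 00101, Col P: 011, Corner: 0


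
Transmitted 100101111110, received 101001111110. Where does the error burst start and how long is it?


XOR: 001100000000

Burst at position 2, length 2


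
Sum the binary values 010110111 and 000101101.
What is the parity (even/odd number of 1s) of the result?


010110111 = 183
000101101 = 45
Sum = 228 = 11100100
1s count = 4

even parity (4 ones in 11100100)


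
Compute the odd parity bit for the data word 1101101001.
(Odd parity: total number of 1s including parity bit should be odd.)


Number of 1s in data: 6
Parity bit: 1

1


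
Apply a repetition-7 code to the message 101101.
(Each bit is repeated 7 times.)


Each bit -> 7 copies

111111100000001111111111111100000001111111


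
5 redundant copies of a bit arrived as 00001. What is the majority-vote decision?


Ones: 1 out of 5
Threshold: 3

0 (1/5 voted 1)


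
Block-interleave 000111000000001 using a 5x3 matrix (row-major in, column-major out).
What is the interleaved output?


Matrix:
  000
  111
  000
  000
  001
Read columns: 010000100001001

010000100001001


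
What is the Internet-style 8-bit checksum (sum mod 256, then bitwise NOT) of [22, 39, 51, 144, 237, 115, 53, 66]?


Sum = 727 mod 256 = 215
Complement = 40

40


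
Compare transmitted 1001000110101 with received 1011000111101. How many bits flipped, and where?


XOR: 0010000001000

2 error(s) at position(s): 2, 9


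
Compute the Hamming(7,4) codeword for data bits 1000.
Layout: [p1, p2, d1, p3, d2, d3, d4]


Parity bits: p1=1, p2=1, p3=0

1110000


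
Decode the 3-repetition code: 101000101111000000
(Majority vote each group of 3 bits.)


Groups: 101, 000, 101, 111, 000, 000
Majority votes: 101100

101100


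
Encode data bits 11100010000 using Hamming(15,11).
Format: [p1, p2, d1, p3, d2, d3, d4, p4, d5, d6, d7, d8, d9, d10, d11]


Parity bits: p1=1, p2=1, p3=0, p4=1

111011010010000


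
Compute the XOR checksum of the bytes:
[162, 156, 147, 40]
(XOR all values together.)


XOR chain: 162 ^ 156 ^ 147 ^ 40 = 133

133


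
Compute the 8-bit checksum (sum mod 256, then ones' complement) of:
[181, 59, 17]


Sum = 257 mod 256 = 1
Complement = 254

254


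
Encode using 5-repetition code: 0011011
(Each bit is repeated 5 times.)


Each bit -> 5 copies

00000000001111111111000001111111111


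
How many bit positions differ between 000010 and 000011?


XOR: 000001
Count of 1s: 1

1


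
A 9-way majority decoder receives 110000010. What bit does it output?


Ones: 3 out of 9
Threshold: 5

0 (3/9 voted 1)


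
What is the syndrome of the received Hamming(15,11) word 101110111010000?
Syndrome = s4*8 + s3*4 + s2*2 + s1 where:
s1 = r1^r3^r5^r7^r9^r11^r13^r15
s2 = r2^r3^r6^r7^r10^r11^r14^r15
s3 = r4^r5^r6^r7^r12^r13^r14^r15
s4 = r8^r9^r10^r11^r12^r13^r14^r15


s1=0, s2=1, s3=1, s4=1

Syndrome = 14 (error at position 14)


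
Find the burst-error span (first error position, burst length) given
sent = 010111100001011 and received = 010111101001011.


XOR: 000000001000000

Burst at position 8, length 1


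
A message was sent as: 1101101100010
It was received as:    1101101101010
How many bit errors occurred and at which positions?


XOR: 0000000001000

1 error(s) at position(s): 9


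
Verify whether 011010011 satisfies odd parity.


Number of 1s: 5

Yes, parity is correct (5 ones)


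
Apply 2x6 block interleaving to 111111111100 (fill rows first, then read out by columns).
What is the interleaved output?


Matrix:
  111111
  111100
Read columns: 111111111010

111111111010


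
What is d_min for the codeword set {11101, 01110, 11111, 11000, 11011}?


Comparing all pairs, minimum distance: 1
Can detect 0 errors, correct 0 errors

1


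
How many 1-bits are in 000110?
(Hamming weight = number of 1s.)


Counting 1s in 000110

2


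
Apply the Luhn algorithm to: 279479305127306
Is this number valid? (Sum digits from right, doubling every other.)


Luhn sum = 66
66 mod 10 = 6

Invalid (Luhn sum mod 10 = 6)


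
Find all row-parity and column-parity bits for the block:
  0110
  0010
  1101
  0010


Row parities: 0111
Column parities: 1011

Row P: 0111, Col P: 1011, Corner: 1


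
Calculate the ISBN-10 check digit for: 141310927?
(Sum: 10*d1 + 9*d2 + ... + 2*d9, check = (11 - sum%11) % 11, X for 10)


Weighted sum: 137
137 mod 11 = 5

Check digit: 6
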